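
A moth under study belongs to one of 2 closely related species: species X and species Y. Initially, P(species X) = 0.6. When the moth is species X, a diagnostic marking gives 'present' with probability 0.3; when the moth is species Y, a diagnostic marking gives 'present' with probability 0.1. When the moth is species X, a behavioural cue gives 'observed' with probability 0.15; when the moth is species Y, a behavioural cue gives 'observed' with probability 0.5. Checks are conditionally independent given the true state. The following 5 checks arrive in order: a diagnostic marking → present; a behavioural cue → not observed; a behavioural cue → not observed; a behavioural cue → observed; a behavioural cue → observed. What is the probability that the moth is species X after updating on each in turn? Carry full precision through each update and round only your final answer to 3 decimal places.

After a diagnostic marking='present': P(species X) = 0.3·0.6000 / (0.3·0.6000 + 0.1·0.4000) ≈ 0.8182
After a behavioural cue='not observed': P(species X) = 0.85·0.8182 / (0.85·0.8182 + 0.5·0.1818) ≈ 0.8844
After a behavioural cue='not observed': P(species X) = 0.85·0.8844 / (0.85·0.8844 + 0.5·0.1156) ≈ 0.9286
After a behavioural cue='observed': P(species X) = 0.15·0.9286 / (0.15·0.9286 + 0.5·0.0714) ≈ 0.7960
After a behavioural cue='observed': P(species X) = 0.15·0.7960 / (0.15·0.7960 + 0.5·0.2040) ≈ 0.5393

0.539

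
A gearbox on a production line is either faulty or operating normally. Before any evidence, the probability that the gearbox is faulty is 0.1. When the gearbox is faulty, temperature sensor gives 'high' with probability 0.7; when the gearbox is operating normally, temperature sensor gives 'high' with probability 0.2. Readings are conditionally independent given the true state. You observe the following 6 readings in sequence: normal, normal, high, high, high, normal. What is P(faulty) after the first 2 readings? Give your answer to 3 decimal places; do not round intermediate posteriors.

After 'normal': P(faulty) = 0.3·0.1000 / (0.3·0.1000 + 0.8·0.9000) ≈ 0.0400
After 'normal': P(faulty) = 0.3·0.0400 / (0.3·0.0400 + 0.8·0.9600) ≈ 0.0154

0.015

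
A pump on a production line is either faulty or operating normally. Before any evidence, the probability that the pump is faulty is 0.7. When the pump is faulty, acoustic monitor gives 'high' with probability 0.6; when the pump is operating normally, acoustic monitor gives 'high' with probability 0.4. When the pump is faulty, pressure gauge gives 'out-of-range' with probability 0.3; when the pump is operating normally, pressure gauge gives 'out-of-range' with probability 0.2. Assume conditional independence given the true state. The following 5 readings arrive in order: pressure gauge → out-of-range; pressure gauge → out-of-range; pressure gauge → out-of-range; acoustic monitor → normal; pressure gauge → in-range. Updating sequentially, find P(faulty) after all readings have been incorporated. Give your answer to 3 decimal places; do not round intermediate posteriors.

0.821

After pressure gauge='out-of-range': P(faulty) = 0.3·0.7000 / (0.3·0.7000 + 0.2·0.3000) ≈ 0.7778
After pressure gauge='out-of-range': P(faulty) = 0.3·0.7778 / (0.3·0.7778 + 0.2·0.2222) ≈ 0.8400
After pressure gauge='out-of-range': P(faulty) = 0.3·0.8400 / (0.3·0.8400 + 0.2·0.1600) ≈ 0.8873
After acoustic monitor='normal': P(faulty) = 0.4·0.8873 / (0.4·0.8873 + 0.6·0.1127) ≈ 0.8400
After pressure gauge='in-range': P(faulty) = 0.7·0.8400 / (0.7·0.8400 + 0.8·0.1600) ≈ 0.8212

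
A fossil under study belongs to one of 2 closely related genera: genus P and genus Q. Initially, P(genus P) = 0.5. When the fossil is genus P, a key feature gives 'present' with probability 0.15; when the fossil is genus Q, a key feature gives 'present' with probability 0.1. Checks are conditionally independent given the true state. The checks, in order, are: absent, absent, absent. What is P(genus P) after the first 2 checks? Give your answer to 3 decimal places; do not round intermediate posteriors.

0.471

After 'absent': P(genus P) = 0.85·0.5000 / (0.85·0.5000 + 0.9·0.5000) ≈ 0.4857
After 'absent': P(genus P) = 0.85·0.4857 / (0.85·0.4857 + 0.9·0.5143) ≈ 0.4715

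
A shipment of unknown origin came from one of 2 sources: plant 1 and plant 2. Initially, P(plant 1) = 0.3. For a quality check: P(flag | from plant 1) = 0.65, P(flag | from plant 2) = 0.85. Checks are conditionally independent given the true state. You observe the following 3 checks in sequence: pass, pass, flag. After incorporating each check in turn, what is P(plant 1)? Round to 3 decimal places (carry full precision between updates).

0.641

After 'pass': P(plant 1) = 0.35·0.3000 / (0.35·0.3000 + 0.15·0.7000) ≈ 0.5000
After 'pass': P(plant 1) = 0.35·0.5000 / (0.35·0.5000 + 0.15·0.5000) ≈ 0.7000
After 'flag': P(plant 1) = 0.65·0.7000 / (0.65·0.7000 + 0.85·0.3000) ≈ 0.6408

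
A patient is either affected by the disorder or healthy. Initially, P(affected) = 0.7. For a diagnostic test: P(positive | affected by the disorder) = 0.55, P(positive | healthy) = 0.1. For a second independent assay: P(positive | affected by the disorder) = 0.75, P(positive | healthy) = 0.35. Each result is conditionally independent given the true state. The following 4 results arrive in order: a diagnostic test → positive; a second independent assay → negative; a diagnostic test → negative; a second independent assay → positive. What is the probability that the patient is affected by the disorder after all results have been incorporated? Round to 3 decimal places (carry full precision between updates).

0.841

After a diagnostic test='positive': P(affected) = 0.55·0.7000 / (0.55·0.7000 + 0.1·0.3000) ≈ 0.9277
After a second independent assay='negative': P(affected) = 0.25·0.9277 / (0.25·0.9277 + 0.65·0.0723) ≈ 0.8315
After a diagnostic test='negative': P(affected) = 0.45·0.8315 / (0.45·0.8315 + 0.9·0.1685) ≈ 0.7116
After a second independent assay='positive': P(affected) = 0.75·0.7116 / (0.75·0.7116 + 0.35·0.2884) ≈ 0.8410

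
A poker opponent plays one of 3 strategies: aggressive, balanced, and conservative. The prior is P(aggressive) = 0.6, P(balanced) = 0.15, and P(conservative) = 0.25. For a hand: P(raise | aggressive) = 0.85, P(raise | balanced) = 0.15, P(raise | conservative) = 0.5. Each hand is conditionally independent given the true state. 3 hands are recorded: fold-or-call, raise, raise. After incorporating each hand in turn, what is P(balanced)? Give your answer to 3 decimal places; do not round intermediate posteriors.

0.029

After 'fold-or-call': normaliser = 0.15·0.6000 + 0.85·0.1500 + 0.5·0.2500; P(aggressive) ≈ 0.2628, P(balanced) ≈ 0.3723, P(conservative) ≈ 0.3650
After 'raise': normaliser = 0.85·0.2628 + 0.15·0.3723 + 0.5·0.3650; P(aggressive) ≈ 0.4838, P(balanced) ≈ 0.1209, P(conservative) ≈ 0.3953
After 'raise': normaliser = 0.85·0.4838 + 0.15·0.1209 + 0.5·0.3953; P(aggressive) ≈ 0.6559, P(balanced) ≈ 0.0289, P(conservative) ≈ 0.3152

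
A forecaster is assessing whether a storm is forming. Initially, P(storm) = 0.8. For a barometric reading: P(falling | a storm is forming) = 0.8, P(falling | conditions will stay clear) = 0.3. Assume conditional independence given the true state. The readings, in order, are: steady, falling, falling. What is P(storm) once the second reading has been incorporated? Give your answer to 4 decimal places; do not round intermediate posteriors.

Apply Bayes' rule sequentially, carrying P(storm) forward.
After 'steady': P(storm) = 0.2·0.8000 / (0.2·0.8000 + 0.7·0.2000) ≈ 0.5333
After 'falling': P(storm) = 0.8·0.5333 / (0.8·0.5333 + 0.3·0.4667) ≈ 0.7529

0.7529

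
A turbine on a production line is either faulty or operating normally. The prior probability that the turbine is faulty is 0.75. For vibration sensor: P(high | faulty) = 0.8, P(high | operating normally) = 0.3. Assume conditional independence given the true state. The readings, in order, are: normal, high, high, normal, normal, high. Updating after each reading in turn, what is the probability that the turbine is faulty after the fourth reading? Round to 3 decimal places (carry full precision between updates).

0.635

After 'normal': P(faulty) = 0.2·0.7500 / (0.2·0.7500 + 0.7·0.2500) ≈ 0.4615
After 'high': P(faulty) = 0.8·0.4615 / (0.8·0.4615 + 0.3·0.5385) ≈ 0.6957
After 'high': P(faulty) = 0.8·0.6957 / (0.8·0.6957 + 0.3·0.3043) ≈ 0.8591
After 'normal': P(faulty) = 0.2·0.8591 / (0.2·0.8591 + 0.7·0.1409) ≈ 0.6352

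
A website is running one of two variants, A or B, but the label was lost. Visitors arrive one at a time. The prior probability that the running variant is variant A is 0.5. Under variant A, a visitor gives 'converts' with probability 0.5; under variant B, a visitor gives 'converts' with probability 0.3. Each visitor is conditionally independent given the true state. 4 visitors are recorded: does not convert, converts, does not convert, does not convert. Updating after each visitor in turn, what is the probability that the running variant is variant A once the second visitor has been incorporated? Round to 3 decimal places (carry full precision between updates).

0.543

Each posterior becomes the prior for the next update.
After 'does not convert': P(A) = 0.5·0.5000 / (0.5·0.5000 + 0.7·0.5000) ≈ 0.4167
After 'converts': P(A) = 0.5·0.4167 / (0.5·0.4167 + 0.3·0.5833) ≈ 0.5435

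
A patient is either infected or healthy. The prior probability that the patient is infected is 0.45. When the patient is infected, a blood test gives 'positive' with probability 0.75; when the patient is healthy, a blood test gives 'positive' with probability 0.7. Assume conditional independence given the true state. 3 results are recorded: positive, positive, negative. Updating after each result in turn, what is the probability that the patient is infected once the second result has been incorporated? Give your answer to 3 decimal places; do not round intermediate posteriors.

0.484

After 'positive': P(infected) = 0.75·0.4500 / (0.75·0.4500 + 0.7·0.5500) ≈ 0.4671
After 'positive': P(infected) = 0.75·0.4671 / (0.75·0.4671 + 0.7·0.5329) ≈ 0.4843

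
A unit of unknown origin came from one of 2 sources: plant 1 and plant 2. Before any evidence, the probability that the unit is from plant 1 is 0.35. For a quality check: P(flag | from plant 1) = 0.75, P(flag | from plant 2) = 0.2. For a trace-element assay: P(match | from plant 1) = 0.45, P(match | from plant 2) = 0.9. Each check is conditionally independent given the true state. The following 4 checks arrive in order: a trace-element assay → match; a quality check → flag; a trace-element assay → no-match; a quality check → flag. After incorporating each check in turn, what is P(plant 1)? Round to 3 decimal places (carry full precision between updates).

0.954

After a trace-element assay='match': P(plant 1) = 0.45·0.3500 / (0.45·0.3500 + 0.9·0.6500) ≈ 0.2121
After a quality check='flag': P(plant 1) = 0.75·0.2121 / (0.75·0.2121 + 0.2·0.7879) ≈ 0.5024
After a trace-element assay='no-match': P(plant 1) = 0.55·0.5024 / (0.55·0.5024 + 0.1·0.4976) ≈ 0.8474
After a quality check='flag': P(plant 1) = 0.75·0.8474 / (0.75·0.8474 + 0.2·0.1526) ≈ 0.9542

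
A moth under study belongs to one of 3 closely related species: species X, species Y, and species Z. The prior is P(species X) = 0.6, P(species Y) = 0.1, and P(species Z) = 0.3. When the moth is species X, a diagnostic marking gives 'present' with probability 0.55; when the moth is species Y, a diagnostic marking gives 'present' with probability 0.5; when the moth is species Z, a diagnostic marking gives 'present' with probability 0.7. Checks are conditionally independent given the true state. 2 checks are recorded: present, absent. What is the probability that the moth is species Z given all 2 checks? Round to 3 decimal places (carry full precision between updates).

Each posterior becomes the prior for the next update.
After 'present': normaliser = 0.55·0.6000 + 0.5·0.1000 + 0.7·0.3000; P(species X) ≈ 0.5593, P(species Y) ≈ 0.0847, P(species Z) ≈ 0.3559
After 'absent': normaliser = 0.45·0.5593 + 0.5·0.0847 + 0.3·0.3559; P(species X) ≈ 0.6279, P(species Y) ≈ 0.1057, P(species Z) ≈ 0.2664

0.266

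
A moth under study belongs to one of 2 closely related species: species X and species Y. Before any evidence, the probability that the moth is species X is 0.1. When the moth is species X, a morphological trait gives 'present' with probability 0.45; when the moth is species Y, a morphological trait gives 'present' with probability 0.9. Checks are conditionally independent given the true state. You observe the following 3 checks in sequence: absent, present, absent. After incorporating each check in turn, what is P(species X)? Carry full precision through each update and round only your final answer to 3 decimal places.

After 'absent': P(species X) = 0.55·0.1000 / (0.55·0.1000 + 0.1·0.9000) ≈ 0.3793
After 'present': P(species X) = 0.45·0.3793 / (0.45·0.3793 + 0.9·0.6207) ≈ 0.2340
After 'absent': P(species X) = 0.55·0.2340 / (0.55·0.2340 + 0.1·0.7660) ≈ 0.6269

0.627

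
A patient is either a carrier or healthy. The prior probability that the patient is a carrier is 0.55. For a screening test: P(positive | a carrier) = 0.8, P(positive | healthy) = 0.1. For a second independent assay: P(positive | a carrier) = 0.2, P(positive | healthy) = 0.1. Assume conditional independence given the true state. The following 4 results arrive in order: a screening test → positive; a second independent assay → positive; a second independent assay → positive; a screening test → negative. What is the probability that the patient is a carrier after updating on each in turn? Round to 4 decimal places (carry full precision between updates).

After a screening test='positive': P(carrier) = 0.8·0.5500 / (0.8·0.5500 + 0.1·0.4500) ≈ 0.9072
After a second independent assay='positive': P(carrier) = 0.2·0.9072 / (0.2·0.9072 + 0.1·0.0928) ≈ 0.9514
After a second independent assay='positive': P(carrier) = 0.2·0.9514 / (0.2·0.9514 + 0.1·0.0486) ≈ 0.9751
After a screening test='negative': P(carrier) = 0.2·0.9751 / (0.2·0.9751 + 0.9·0.0249) ≈ 0.8968

0.8968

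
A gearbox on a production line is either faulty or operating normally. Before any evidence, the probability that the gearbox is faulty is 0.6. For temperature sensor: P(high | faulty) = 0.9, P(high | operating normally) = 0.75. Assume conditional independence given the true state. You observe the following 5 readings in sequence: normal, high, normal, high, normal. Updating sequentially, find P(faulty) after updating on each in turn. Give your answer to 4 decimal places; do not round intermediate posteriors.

0.1215

Each posterior becomes the prior for the next update.
After 'normal': P(faulty) = 0.1·0.6000 / (0.1·0.6000 + 0.25·0.4000) ≈ 0.3750
After 'high': P(faulty) = 0.9·0.3750 / (0.9·0.3750 + 0.75·0.6250) ≈ 0.4186
After 'normal': P(faulty) = 0.1·0.4186 / (0.1·0.4186 + 0.25·0.5814) ≈ 0.2236
After 'high': P(faulty) = 0.9·0.2236 / (0.9·0.2236 + 0.75·0.7764) ≈ 0.2568
After 'normal': P(faulty) = 0.1·0.2568 / (0.1·0.2568 + 0.25·0.7432) ≈ 0.1215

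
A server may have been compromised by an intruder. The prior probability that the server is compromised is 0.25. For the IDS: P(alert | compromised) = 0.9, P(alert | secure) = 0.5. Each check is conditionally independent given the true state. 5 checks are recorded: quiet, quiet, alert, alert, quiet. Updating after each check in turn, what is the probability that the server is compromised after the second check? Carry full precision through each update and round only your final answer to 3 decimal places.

After 'quiet': P(compromised) = 0.1·0.2500 / (0.1·0.2500 + 0.5·0.7500) ≈ 0.0625
After 'quiet': P(compromised) = 0.1·0.0625 / (0.1·0.0625 + 0.5·0.9375) ≈ 0.0132

0.013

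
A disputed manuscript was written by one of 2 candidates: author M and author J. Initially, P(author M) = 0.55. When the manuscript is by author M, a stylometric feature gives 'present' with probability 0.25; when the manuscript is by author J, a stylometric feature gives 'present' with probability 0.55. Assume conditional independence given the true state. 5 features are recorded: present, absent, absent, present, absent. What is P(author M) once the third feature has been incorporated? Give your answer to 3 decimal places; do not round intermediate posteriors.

After 'present': P(author M) = 0.25·0.5500 / (0.25·0.5500 + 0.55·0.4500) ≈ 0.3571
After 'absent': P(author M) = 0.75·0.3571 / (0.75·0.3571 + 0.45·0.6429) ≈ 0.4808
After 'absent': P(author M) = 0.75·0.4808 / (0.75·0.4808 + 0.45·0.5192) ≈ 0.6068

0.607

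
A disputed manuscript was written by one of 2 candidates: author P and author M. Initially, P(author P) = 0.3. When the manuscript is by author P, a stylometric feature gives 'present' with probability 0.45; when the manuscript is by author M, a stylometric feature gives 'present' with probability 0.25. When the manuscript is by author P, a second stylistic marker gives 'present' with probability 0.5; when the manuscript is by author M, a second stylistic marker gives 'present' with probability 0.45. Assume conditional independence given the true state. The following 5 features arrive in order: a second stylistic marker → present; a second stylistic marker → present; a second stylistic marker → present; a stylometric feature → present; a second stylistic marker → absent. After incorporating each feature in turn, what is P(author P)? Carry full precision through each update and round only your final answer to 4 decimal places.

0.4903

Apply Bayes' rule sequentially, carrying P(author P) forward.
After a second stylistic marker='present': P(author P) = 0.5·0.3000 / (0.5·0.3000 + 0.45·0.7000) ≈ 0.3226
After a second stylistic marker='present': P(author P) = 0.5·0.3226 / (0.5·0.3226 + 0.45·0.6774) ≈ 0.3460
After a second stylistic marker='present': P(author P) = 0.5·0.3460 / (0.5·0.3460 + 0.45·0.6540) ≈ 0.3702
After a stylometric feature='present': P(author P) = 0.45·0.3702 / (0.45·0.3702 + 0.25·0.6298) ≈ 0.5141
After a second stylistic marker='absent': P(author P) = 0.5·0.5141 / (0.5·0.5141 + 0.55·0.4859) ≈ 0.4903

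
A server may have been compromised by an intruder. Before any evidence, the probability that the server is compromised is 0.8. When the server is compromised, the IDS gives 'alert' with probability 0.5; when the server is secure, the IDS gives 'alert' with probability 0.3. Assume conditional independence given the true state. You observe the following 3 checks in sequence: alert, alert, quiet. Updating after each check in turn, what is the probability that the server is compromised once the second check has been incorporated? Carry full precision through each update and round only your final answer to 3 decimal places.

0.917

After 'alert': P(compromised) = 0.5·0.8000 / (0.5·0.8000 + 0.3·0.2000) ≈ 0.8696
After 'alert': P(compromised) = 0.5·0.8696 / (0.5·0.8696 + 0.3·0.1304) ≈ 0.9174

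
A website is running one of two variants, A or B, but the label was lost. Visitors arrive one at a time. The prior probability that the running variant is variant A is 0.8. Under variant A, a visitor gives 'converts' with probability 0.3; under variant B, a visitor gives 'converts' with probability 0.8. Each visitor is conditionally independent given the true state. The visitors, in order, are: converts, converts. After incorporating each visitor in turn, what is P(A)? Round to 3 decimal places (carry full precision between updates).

After 'converts': P(A) = 0.3·0.8000 / (0.3·0.8000 + 0.8·0.2000) ≈ 0.6000
After 'converts': P(A) = 0.3·0.6000 / (0.3·0.6000 + 0.8·0.4000) ≈ 0.3600

0.360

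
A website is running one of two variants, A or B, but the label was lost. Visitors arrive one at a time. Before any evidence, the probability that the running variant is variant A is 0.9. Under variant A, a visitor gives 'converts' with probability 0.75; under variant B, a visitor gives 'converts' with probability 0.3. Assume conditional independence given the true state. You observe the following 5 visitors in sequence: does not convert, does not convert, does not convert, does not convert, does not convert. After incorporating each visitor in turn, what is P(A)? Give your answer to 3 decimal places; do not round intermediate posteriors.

0.050

After 'does not convert': P(A) = 0.25·0.9000 / (0.25·0.9000 + 0.7·0.1000) ≈ 0.7627
After 'does not convert': P(A) = 0.25·0.7627 / (0.25·0.7627 + 0.7·0.2373) ≈ 0.5344
After 'does not convert': P(A) = 0.25·0.5344 / (0.25·0.5344 + 0.7·0.4656) ≈ 0.2908
After 'does not convert': P(A) = 0.25·0.2908 / (0.25·0.2908 + 0.7·0.7092) ≈ 0.1277
After 'does not convert': P(A) = 0.25·0.1277 / (0.25·0.1277 + 0.7·0.8723) ≈ 0.0497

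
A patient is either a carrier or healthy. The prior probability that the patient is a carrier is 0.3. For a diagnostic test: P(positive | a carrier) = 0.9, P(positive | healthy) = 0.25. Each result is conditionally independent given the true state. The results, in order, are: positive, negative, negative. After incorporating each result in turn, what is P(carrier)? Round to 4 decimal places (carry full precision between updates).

After 'positive': P(carrier) = 0.9·0.3000 / (0.9·0.3000 + 0.25·0.7000) ≈ 0.6067
After 'negative': P(carrier) = 0.1·0.6067 / (0.1·0.6067 + 0.75·0.3933) ≈ 0.1706
After 'negative': P(carrier) = 0.1·0.1706 / (0.1·0.1706 + 0.75·0.8294) ≈ 0.0267

0.0267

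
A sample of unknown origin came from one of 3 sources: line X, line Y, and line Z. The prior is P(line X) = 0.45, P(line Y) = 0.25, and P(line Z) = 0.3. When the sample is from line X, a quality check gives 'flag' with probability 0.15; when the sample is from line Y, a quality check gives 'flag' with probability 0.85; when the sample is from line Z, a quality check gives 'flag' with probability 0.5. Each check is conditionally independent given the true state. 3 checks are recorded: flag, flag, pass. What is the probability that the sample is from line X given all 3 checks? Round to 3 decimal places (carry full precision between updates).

0.118

After 'flag': normaliser = 0.15·0.4500 + 0.85·0.2500 + 0.5·0.3000; P(line X) ≈ 0.1570, P(line Y) ≈ 0.4942, P(line Z) ≈ 0.3488
After 'flag': normaliser = 0.15·0.1570 + 0.85·0.4942 + 0.5·0.3488; P(line X) ≈ 0.0381, P(line Y) ≈ 0.6797, P(line Z) ≈ 0.2822
After 'pass': normaliser = 0.85·0.0381 + 0.15·0.6797 + 0.5·0.2822; P(line X) ≈ 0.1176, P(line Y) ≈ 0.3701, P(line Z) ≈ 0.5123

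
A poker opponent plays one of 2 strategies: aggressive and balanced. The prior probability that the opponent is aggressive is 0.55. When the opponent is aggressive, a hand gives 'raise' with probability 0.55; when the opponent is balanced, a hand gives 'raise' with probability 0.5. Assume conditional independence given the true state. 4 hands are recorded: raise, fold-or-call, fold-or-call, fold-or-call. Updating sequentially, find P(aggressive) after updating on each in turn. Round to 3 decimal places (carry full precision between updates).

Apply Bayes' rule sequentially, carrying P(aggressive) forward.
After 'raise': P(aggressive) = 0.55·0.5500 / (0.55·0.5500 + 0.5·0.4500) ≈ 0.5735
After 'fold-or-call': P(aggressive) = 0.45·0.5735 / (0.45·0.5735 + 0.5·0.4265) ≈ 0.5475
After 'fold-or-call': P(aggressive) = 0.45·0.5475 / (0.45·0.5475 + 0.5·0.4525) ≈ 0.5213
After 'fold-or-call': P(aggressive) = 0.45·0.5213 / (0.45·0.5213 + 0.5·0.4787) ≈ 0.4950

0.495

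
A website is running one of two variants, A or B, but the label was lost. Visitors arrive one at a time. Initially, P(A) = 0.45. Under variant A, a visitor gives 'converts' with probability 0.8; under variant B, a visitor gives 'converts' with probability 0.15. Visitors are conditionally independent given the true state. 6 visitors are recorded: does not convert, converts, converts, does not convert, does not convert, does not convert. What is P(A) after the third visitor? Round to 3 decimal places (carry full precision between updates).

After 'does not convert': P(A) = 0.2·0.4500 / (0.2·0.4500 + 0.85·0.5500) ≈ 0.1614
After 'converts': P(A) = 0.8·0.1614 / (0.8·0.1614 + 0.15·0.8386) ≈ 0.5066
After 'converts': P(A) = 0.8·0.5066 / (0.8·0.5066 + 0.15·0.4934) ≈ 0.8456

0.846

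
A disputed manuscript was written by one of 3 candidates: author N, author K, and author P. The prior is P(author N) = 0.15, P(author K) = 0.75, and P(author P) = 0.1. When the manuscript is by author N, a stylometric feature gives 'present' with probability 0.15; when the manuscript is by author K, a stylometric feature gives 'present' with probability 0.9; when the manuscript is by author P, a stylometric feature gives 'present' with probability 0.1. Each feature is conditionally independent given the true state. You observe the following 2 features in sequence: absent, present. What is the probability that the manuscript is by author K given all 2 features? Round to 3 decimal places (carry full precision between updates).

After 'absent': normaliser = 0.85·0.1500 + 0.1·0.7500 + 0.9·0.1000; P(author N) ≈ 0.4359, P(author K) ≈ 0.2564, P(author P) ≈ 0.3077
After 'present': normaliser = 0.15·0.4359 + 0.9·0.2564 + 0.1·0.3077; P(author N) ≈ 0.2000, P(author K) ≈ 0.7059, P(author P) ≈ 0.0941

0.706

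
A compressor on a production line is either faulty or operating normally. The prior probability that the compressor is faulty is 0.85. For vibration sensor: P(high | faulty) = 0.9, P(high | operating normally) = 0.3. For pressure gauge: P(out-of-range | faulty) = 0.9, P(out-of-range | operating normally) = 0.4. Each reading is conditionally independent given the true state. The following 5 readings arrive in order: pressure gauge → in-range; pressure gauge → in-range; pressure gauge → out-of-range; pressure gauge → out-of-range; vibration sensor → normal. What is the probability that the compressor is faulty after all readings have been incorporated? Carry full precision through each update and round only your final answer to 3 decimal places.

0.102

Each posterior becomes the prior for the next update.
After pressure gauge='in-range': P(faulty) = 0.1·0.8500 / (0.1·0.8500 + 0.6·0.1500) ≈ 0.4857
After pressure gauge='in-range': P(faulty) = 0.1·0.4857 / (0.1·0.4857 + 0.6·0.5143) ≈ 0.1360
After pressure gauge='out-of-range': P(faulty) = 0.9·0.1360 / (0.9·0.1360 + 0.4·0.8640) ≈ 0.2615
After pressure gauge='out-of-range': P(faulty) = 0.9·0.2615 / (0.9·0.2615 + 0.4·0.7385) ≈ 0.4435
After vibration sensor='normal': P(faulty) = 0.1·0.4435 / (0.1·0.4435 + 0.7·0.5565) ≈ 0.1022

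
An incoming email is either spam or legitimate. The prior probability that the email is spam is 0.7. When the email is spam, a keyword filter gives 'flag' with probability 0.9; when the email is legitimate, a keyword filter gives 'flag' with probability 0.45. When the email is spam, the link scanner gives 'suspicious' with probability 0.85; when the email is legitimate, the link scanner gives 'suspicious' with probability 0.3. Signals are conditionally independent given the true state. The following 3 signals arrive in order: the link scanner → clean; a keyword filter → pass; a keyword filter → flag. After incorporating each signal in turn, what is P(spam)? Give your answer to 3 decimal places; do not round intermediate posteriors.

After the link scanner='clean': P(spam) = 0.15·0.7000 / (0.15·0.7000 + 0.7·0.3000) ≈ 0.3333
After a keyword filter='pass': P(spam) = 0.1·0.3333 / (0.1·0.3333 + 0.55·0.6667) ≈ 0.0833
After a keyword filter='flag': P(spam) = 0.9·0.0833 / (0.9·0.0833 + 0.45·0.9167) ≈ 0.1538

0.154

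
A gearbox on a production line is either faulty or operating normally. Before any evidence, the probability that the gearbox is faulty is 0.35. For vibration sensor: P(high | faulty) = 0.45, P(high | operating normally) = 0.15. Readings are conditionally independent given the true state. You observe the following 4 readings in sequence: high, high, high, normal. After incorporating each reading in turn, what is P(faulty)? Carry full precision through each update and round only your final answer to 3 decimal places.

0.904

After 'high': P(faulty) = 0.45·0.3500 / (0.45·0.3500 + 0.15·0.6500) ≈ 0.6176
After 'high': P(faulty) = 0.45·0.6176 / (0.45·0.6176 + 0.15·0.3824) ≈ 0.8289
After 'high': P(faulty) = 0.45·0.8289 / (0.45·0.8289 + 0.15·0.1711) ≈ 0.9356
After 'normal': P(faulty) = 0.55·0.9356 / (0.55·0.9356 + 0.85·0.0644) ≈ 0.9039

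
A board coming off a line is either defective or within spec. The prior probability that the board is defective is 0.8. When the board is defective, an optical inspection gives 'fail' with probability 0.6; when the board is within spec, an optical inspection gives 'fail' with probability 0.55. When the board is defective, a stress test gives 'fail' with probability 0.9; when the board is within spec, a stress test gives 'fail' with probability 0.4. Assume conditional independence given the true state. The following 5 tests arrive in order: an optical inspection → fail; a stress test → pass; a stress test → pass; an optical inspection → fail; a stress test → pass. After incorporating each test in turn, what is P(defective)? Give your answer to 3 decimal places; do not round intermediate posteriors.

After an optical inspection='fail': P(defective) = 0.6·0.8000 / (0.6·0.8000 + 0.55·0.2000) ≈ 0.8136
After a stress test='pass': P(defective) = 0.1·0.8136 / (0.1·0.8136 + 0.6·0.1864) ≈ 0.4211
After a stress test='pass': P(defective) = 0.1·0.4211 / (0.1·0.4211 + 0.6·0.5789) ≈ 0.1081
After an optical inspection='fail': P(defective) = 0.6·0.1081 / (0.6·0.1081 + 0.55·0.8919) ≈ 0.1168
After a stress test='pass': P(defective) = 0.1·0.1168 / (0.1·0.1168 + 0.6·0.8832) ≈ 0.0216

0.022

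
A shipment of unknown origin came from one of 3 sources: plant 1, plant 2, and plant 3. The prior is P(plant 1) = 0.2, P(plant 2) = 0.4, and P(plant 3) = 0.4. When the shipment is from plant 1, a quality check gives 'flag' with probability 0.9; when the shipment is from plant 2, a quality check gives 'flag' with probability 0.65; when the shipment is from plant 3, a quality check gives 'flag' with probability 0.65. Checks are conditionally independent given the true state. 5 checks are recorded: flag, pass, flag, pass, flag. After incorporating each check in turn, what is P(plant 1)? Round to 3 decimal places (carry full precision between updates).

Each posterior becomes the prior for the next update.
After 'flag': normaliser = 0.9·0.2000 + 0.65·0.4000 + 0.65·0.4000; P(plant 1) ≈ 0.2571, P(plant 2) ≈ 0.3714, P(plant 3) ≈ 0.3714
After 'pass': normaliser = 0.1·0.2571 + 0.35·0.3714 + 0.35·0.3714; P(plant 1) ≈ 0.0900, P(plant 2) ≈ 0.4550, P(plant 3) ≈ 0.4550
After 'flag': normaliser = 0.9·0.0900 + 0.65·0.4550 + 0.65·0.4550; P(plant 1) ≈ 0.1204, P(plant 2) ≈ 0.4398, P(plant 3) ≈ 0.4398
After 'pass': normaliser = 0.1·0.1204 + 0.35·0.4398 + 0.35·0.4398; P(plant 1) ≈ 0.0377, P(plant 2) ≈ 0.4812, P(plant 3) ≈ 0.4812
After 'flag': normaliser = 0.9·0.0377 + 0.65·0.4812 + 0.65·0.4812; P(plant 1) ≈ 0.0514, P(plant 2) ≈ 0.4743, P(plant 3) ≈ 0.4743

0.051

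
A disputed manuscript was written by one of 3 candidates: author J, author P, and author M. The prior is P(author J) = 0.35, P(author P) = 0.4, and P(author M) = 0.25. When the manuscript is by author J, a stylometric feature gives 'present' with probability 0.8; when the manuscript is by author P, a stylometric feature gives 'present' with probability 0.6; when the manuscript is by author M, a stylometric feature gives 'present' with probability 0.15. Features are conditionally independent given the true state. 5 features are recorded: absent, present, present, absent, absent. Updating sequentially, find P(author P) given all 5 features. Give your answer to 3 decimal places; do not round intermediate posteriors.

After 'absent': normaliser = 0.2·0.3500 + 0.4·0.4000 + 0.85·0.2500; P(author J) ≈ 0.1582, P(author P) ≈ 0.3616, P(author M) ≈ 0.4802
After 'present': normaliser = 0.8·0.1582 + 0.6·0.3616 + 0.15·0.4802; P(author J) ≈ 0.3046, P(author P) ≈ 0.5221, P(author M) ≈ 0.1734
After 'present': normaliser = 0.8·0.3046 + 0.6·0.5221 + 0.15·0.1734; P(author J) ≈ 0.4180, P(author P) ≈ 0.5374, P(author M) ≈ 0.0446
After 'absent': normaliser = 0.2·0.4180 + 0.4·0.5374 + 0.85·0.0446; P(author J) ≈ 0.2484, P(author P) ≈ 0.6389, P(author M) ≈ 0.1127
After 'absent': normaliser = 0.2·0.2484 + 0.4·0.6389 + 0.85·0.1127; P(author J) ≈ 0.1239, P(author P) ≈ 0.6372, P(author M) ≈ 0.2389

0.637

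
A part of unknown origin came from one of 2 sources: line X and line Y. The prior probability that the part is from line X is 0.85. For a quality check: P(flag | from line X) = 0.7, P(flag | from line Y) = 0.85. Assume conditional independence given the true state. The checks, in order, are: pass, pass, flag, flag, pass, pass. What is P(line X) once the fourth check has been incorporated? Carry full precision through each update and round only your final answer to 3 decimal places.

After 'pass': P(line X) = 0.3·0.8500 / (0.3·0.8500 + 0.15·0.1500) ≈ 0.9189
After 'pass': P(line X) = 0.3·0.9189 / (0.3·0.9189 + 0.15·0.0811) ≈ 0.9577
After 'flag': P(line X) = 0.7·0.9577 / (0.7·0.9577 + 0.85·0.0423) ≈ 0.9492
After 'flag': P(line X) = 0.7·0.9492 / (0.7·0.9492 + 0.85·0.0508) ≈ 0.9389

0.939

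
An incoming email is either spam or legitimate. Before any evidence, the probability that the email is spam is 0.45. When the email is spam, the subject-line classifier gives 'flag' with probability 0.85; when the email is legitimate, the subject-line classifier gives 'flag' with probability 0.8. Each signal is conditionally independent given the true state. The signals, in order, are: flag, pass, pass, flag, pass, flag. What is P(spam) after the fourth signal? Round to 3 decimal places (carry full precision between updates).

After 'flag': P(spam) = 0.85·0.4500 / (0.85·0.4500 + 0.8·0.5500) ≈ 0.4650
After 'pass': P(spam) = 0.15·0.4650 / (0.15·0.4650 + 0.2·0.5350) ≈ 0.3947
After 'pass': P(spam) = 0.15·0.3947 / (0.15·0.3947 + 0.2·0.6053) ≈ 0.3284
After 'flag': P(spam) = 0.85·0.3284 / (0.85·0.3284 + 0.8·0.6716) ≈ 0.3419

0.342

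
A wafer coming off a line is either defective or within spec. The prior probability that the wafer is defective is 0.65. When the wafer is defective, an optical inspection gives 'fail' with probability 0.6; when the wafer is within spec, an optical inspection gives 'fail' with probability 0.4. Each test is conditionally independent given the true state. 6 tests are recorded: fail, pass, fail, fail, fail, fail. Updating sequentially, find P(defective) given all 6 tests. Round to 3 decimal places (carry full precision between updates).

0.904

After 'fail': P(defective) = 0.6·0.6500 / (0.6·0.6500 + 0.4·0.3500) ≈ 0.7358
After 'pass': P(defective) = 0.4·0.7358 / (0.4·0.7358 + 0.6·0.2642) ≈ 0.6500
After 'fail': P(defective) = 0.6·0.6500 / (0.6·0.6500 + 0.4·0.3500) ≈ 0.7358
After 'fail': P(defective) = 0.6·0.7358 / (0.6·0.7358 + 0.4·0.2642) ≈ 0.8069
After 'fail': P(defective) = 0.6·0.8069 / (0.6·0.8069 + 0.4·0.1931) ≈ 0.8624
After 'fail': P(defective) = 0.6·0.8624 / (0.6·0.8624 + 0.4·0.1376) ≈ 0.9039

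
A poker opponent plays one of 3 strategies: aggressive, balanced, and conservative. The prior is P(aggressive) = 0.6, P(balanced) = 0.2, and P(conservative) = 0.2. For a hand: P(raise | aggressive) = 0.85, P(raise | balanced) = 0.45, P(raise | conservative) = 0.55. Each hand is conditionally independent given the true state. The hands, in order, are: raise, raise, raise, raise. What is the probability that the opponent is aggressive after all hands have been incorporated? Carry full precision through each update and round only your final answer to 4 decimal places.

After 'raise': normaliser = 0.85·0.6000 + 0.45·0.2000 + 0.55·0.2000; P(aggressive) ≈ 0.7183, P(balanced) ≈ 0.1268, P(conservative) ≈ 0.1549
After 'raise': normaliser = 0.85·0.7183 + 0.45·0.1268 + 0.55·0.1549; P(aggressive) ≈ 0.8110, P(balanced) ≈ 0.0758, P(conservative) ≈ 0.1132
After 'raise': normaliser = 0.85·0.8110 + 0.45·0.0758 + 0.55·0.1132; P(aggressive) ≈ 0.8774, P(balanced) ≈ 0.0434, P(conservative) ≈ 0.0792
After 'raise': normaliser = 0.85·0.8774 + 0.45·0.0434 + 0.55·0.0792; P(aggressive) ≈ 0.9220, P(balanced) ≈ 0.0241, P(conservative) ≈ 0.0539

0.9220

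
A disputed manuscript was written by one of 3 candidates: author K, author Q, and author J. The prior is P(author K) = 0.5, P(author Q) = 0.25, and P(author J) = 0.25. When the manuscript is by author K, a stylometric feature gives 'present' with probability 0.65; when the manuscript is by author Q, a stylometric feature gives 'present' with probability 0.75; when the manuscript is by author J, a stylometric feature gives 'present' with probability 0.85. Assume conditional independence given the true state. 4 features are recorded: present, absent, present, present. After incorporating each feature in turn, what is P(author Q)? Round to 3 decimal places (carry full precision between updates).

After 'present': normaliser = 0.65·0.5000 + 0.75·0.2500 + 0.85·0.2500; P(author K) ≈ 0.4483, P(author Q) ≈ 0.2586, P(author J) ≈ 0.2931
After 'absent': normaliser = 0.35·0.4483 + 0.25·0.2586 + 0.15·0.2931; P(author K) ≈ 0.5909, P(author Q) ≈ 0.2435, P(author J) ≈ 0.1656
After 'present': normaliser = 0.65·0.5909 + 0.75·0.2435 + 0.85·0.1656; P(author K) ≈ 0.5429, P(author Q) ≈ 0.2581, P(author J) ≈ 0.1989
After 'present': normaliser = 0.65·0.5429 + 0.75·0.2581 + 0.85·0.1989; P(author K) ≈ 0.4931, P(author Q) ≈ 0.2706, P(author J) ≈ 0.2363

0.271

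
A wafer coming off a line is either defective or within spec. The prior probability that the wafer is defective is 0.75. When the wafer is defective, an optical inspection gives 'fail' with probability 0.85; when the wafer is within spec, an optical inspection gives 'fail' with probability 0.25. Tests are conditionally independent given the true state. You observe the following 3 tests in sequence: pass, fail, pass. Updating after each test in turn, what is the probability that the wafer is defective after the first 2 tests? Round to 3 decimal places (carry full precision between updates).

After 'pass': P(defective) = 0.15·0.7500 / (0.15·0.7500 + 0.75·0.2500) ≈ 0.3750
After 'fail': P(defective) = 0.85·0.3750 / (0.85·0.3750 + 0.25·0.6250) ≈ 0.6711

0.671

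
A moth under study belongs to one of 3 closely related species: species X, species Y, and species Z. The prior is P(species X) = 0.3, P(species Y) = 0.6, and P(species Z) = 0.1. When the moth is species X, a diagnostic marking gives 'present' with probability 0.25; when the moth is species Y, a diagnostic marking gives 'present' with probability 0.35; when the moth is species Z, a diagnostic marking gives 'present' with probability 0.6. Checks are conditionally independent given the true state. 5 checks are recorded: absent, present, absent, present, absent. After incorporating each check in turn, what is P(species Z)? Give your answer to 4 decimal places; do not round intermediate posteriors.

Apply Bayes' rule sequentially, carrying P(species Z) forward.
After 'absent': normaliser = 0.75·0.3000 + 0.65·0.6000 + 0.4·0.1000; P(species X) ≈ 0.3435, P(species Y) ≈ 0.5954, P(species Z) ≈ 0.0611
After 'present': normaliser = 0.25·0.3435 + 0.35·0.5954 + 0.6·0.0611; P(species X) ≈ 0.2595, P(species Y) ≈ 0.6298, P(species Z) ≈ 0.1107
After 'absent': normaliser = 0.75·0.2595 + 0.65·0.6298 + 0.4·0.1107; P(species X) ≈ 0.3002, P(species Y) ≈ 0.6314, P(species Z) ≈ 0.0683
After 'present': normaliser = 0.25·0.3002 + 0.35·0.6314 + 0.6·0.0683; P(species X) ≈ 0.2227, P(species Y) ≈ 0.6557, P(species Z) ≈ 0.1216
After 'absent': normaliser = 0.75·0.2227 + 0.65·0.6557 + 0.4·0.1216; P(species X) ≈ 0.2602, P(species Y) ≈ 0.6640, P(species Z) ≈ 0.0758

0.0758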